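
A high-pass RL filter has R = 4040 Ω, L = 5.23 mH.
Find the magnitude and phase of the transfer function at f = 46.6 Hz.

Step 1 — Angular frequency: ω = 2π·46.6 = 292.8 rad/s.
Step 2 — Transfer function: H(jω) = jωL/(R + jωL).
Step 3 — Numerator jωL = j·1.531; denominator R + jωL = 4040 + j1.531.
Step 4 — H = 1.437e-07 + j0.000379.
Step 5 — Magnitude: |H| = 0.000379 (-68.4 dB); phase: φ = 90.0°.

|H| = 0.000379 (-68.4 dB), φ = 90.0°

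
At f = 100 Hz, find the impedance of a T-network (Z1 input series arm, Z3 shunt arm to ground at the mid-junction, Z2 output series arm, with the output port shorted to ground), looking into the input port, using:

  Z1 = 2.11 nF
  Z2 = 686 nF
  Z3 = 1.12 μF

Step 1 — Angular frequency: ω = 2π·f = 2π·100 = 628.3 rad/s.
Step 2 — Component impedances:
  Z1: Z = 1/(jωC) = -j/(ω·C) = 0 - j7.543e+05 Ω
  Z2: Z = 1/(jωC) = -j/(ω·C) = 0 - j2320 Ω
  Z3: Z = 1/(jωC) = -j/(ω·C) = 0 - j1421 Ω
Step 3 — With the output port shorted to ground, the output series arm Z2 runs from the junction to ground; the shunt arm Z3 also runs from the junction to ground. They appear in parallel: Z3 || Z2 = 0 - j881.3 Ω.
Step 4 — Series with input arm Z1: Z_in = Z1 + (Z3 || Z2) = 0 - j7.552e+05 Ω = 7.552e+05∠-90.0° Ω.

Z = 0 - j7.552e+05 Ω = 7.552e+05∠-90.0° Ω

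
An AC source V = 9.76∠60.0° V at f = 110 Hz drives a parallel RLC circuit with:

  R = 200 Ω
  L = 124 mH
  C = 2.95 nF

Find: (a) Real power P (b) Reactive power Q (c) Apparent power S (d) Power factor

Step 1 — Angular frequency: ω = 2π·f = 2π·110 = 691.2 rad/s.
Step 2 — Component impedances:
  R: Z = R = 200 Ω
  L: Z = jωL = j·691.2·0.124 = 0 + j85.7 Ω
  C: Z = 1/(jωC) = -j/(ω·C) = 0 - j4.905e+05 Ω
Step 3 — Parallel combination: 1/Z_total = 1/R + 1/L + 1/C; Z_total = 31.04 + j72.42 Ω = 78.79∠66.8° Ω.
Step 4 — Source phasor: V = 9.76∠60.0° V = 4.88 + j8.452 V.
Step 5 — Current: I = V / Z = 0.123 - j0.01467 A = 0.1239∠-6.8° A.
Step 6 — Complex power: S = V·I* = 0.4763 + j1.111 VA.
Step 7 — Real power: P = Re(S) = 0.4763 W.
Step 8 — Reactive power: Q = Im(S) = 1.111 VAR.
Step 9 — Apparent power: |S| = 1.209 VA.
Step 10 — Power factor: PF = P/|S| = 0.3939 (lagging).

(a) P = 0.4763 W  (b) Q = 1.111 VAR  (c) S = 1.209 VA  (d) PF = 0.3939 (lagging)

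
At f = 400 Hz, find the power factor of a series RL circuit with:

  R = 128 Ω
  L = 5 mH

Step 1 — Angular frequency: ω = 2π·f = 2π·400 = 2513 rad/s.
Step 2 — Component impedances:
  R: Z = R = 128 Ω
  L: Z = jωL = j·2513·0.005 = 0 + j12.57 Ω
Step 3 — Series combination: Z_total = R + L = 128 + j12.57 Ω = 128.6∠5.6° Ω.
Step 4 — Power factor: PF = cos(φ) = Re(Z)/|Z| = 128/128.62 = 0.9952.
Step 5 — Type: Im(Z) = 12.57 ⇒ lagging (phase φ = 5.6°).

PF = 0.9952 (lagging, φ = 5.6°)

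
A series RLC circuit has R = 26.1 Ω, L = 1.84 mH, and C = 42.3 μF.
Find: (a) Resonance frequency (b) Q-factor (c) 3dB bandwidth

Step 1 — Resonance condition Im(Z)=0 gives ω₀ = 1/√(LC).
Step 2 — ω₀ = 1/√(0.00184·4.23e-05) = 3584 rad/s.
Step 3 — f₀ = ω₀/(2π) = 570.5 Hz.
Step 4 — Series Q: Q = ω₀L/R = 3584·0.00184/26.1 = 0.2527.
Step 5 — 3dB bandwidth: Δω = ω₀/Q = 1.418e+04 rad/s; BW = Δω/(2π) = 2258 Hz.

(a) f₀ = 570.5 Hz  (b) Q = 0.2527  (c) BW = 2258 Hz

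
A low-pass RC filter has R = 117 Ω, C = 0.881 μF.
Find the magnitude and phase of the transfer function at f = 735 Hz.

Step 1 — Angular frequency: ω = 2π·735 = 4618 rad/s.
Step 2 — Transfer function: H(jω) = 1/(1 + jωRC).
Step 3 — Denominator: 1 + jωRC = 1 + j·4618·117·8.81e-07 = 1 + j0.476.
Step 4 — H = 0.8153 - j0.3881.
Step 5 — Magnitude: |H| = 0.9029 (-0.9 dB); phase: φ = -25.5°.

|H| = 0.9029 (-0.9 dB), φ = -25.5°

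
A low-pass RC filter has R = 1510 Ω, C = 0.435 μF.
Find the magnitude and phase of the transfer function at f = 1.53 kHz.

Step 1 — Angular frequency: ω = 2π·1530 = 9613 rad/s.
Step 2 — Transfer function: H(jω) = 1/(1 + jωRC).
Step 3 — Denominator: 1 + jωRC = 1 + j·9613·1510·4.35e-07 = 1 + j6.314.
Step 4 — H = 0.02447 - j0.1545.
Step 5 — Magnitude: |H| = 0.1564 (-16.1 dB); phase: φ = -81.0°.

|H| = 0.1564 (-16.1 dB), φ = -81.0°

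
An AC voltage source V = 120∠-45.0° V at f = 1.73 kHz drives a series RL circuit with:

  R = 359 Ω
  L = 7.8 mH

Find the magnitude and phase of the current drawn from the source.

Step 1 — Angular frequency: ω = 2π·f = 2π·1730 = 1.087e+04 rad/s.
Step 2 — Component impedances:
  R: Z = R = 359 Ω
  L: Z = jωL = j·1.087e+04·0.0078 = 0 + j84.79 Ω
Step 3 — Series combination: Z_total = R + L = 359 + j84.79 Ω = 368.9∠13.3° Ω.
Step 4 — Source phasor: V = 120∠-45.0° V = 84.85 - j84.85 V.
Step 5 — Ohm's law: I = V / Z_total = (84.85 - j84.85) / (359 + j84.79) = 0.171 - j0.2767 A.
Step 6 — Convert to polar: |I| = 0.3253 A, ∠I = -58.3°.

I = 0.3253∠-58.3° A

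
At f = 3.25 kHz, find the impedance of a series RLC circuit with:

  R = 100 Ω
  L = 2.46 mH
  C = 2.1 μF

Step 1 — Angular frequency: ω = 2π·f = 2π·3250 = 2.042e+04 rad/s.
Step 2 — Component impedances:
  R: Z = R = 100 Ω
  L: Z = jωL = j·2.042e+04·0.00246 = 0 + j50.23 Ω
  C: Z = 1/(jωC) = -j/(ω·C) = 0 - j23.32 Ω
Step 3 — Series combination: Z_total = R + L + C = 100 + j26.91 Ω = 103.6∠15.1° Ω.

Z = 100 + j26.91 Ω = 103.6∠15.1° Ω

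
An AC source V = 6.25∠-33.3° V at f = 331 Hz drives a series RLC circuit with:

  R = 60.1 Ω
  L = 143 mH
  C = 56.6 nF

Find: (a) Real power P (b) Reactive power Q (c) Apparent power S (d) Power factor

Step 1 — Angular frequency: ω = 2π·f = 2π·331 = 2080 rad/s.
Step 2 — Component impedances:
  R: Z = R = 60.1 Ω
  L: Z = jωL = j·2080·0.143 = 0 + j297.4 Ω
  C: Z = 1/(jωC) = -j/(ω·C) = 0 - j8495 Ω
Step 3 — Series combination: Z_total = R + L + C = 60.1 - j8198 Ω = 8198∠-89.6° Ω.
Step 4 — Source phasor: V = 6.25∠-33.3° V = 5.224 - j3.431 V.
Step 5 — Current: I = V / Z = 0.0004232 + j0.0006341 A = 0.0007624∠56.3° A.
Step 6 — Complex power: S = V·I* = 3.493e-05 - j0.004765 VA.
Step 7 — Real power: P = Re(S) = 3.493e-05 W.
Step 8 — Reactive power: Q = Im(S) = -0.004765 VAR.
Step 9 — Apparent power: |S| = 0.004765 VA.
Step 10 — Power factor: PF = P/|S| = 0.007331 (leading).

(a) P = 3.493e-05 W  (b) Q = -0.004765 VAR  (c) S = 0.004765 VA  (d) PF = 0.007331 (leading)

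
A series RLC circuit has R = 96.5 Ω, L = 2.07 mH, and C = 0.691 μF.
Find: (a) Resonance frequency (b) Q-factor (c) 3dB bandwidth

Step 1 — Resonance: ω₀ = 1/√(LC) = 1/√(0.00207·6.91e-07) = 2.644e+04 rad/s.
Step 2 — f₀ = ω₀/(2π) = 4208 Hz.
Step 3 — Series Q: Q = ω₀L/R = 2.644e+04·0.00207/96.5 = 0.5672.
Step 4 — Bandwidth: Δω = ω₀/Q = 4.662e+04 rad/s; BW = Δω/(2π) = 7420 Hz.

(a) f₀ = 4208 Hz  (b) Q = 0.5672  (c) BW = 7420 Hz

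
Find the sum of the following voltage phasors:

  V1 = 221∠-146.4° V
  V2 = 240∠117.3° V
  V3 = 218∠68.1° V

Step 1 — Convert each phasor to rectangular form:
  V1 = 221·(cos(-146.4°) + j·sin(-146.4°)) = -184.1 - j122.3 V
  V2 = 240·(cos(117.3°) + j·sin(117.3°)) = -110.1 + j213.3 V
  V3 = 218·(cos(68.1°) + j·sin(68.1°)) = 81.31 + j202.3 V
Step 2 — Sum components: V_total = -212.8 + j293.2 V.
Step 3 — Convert to polar: |V_total| = 362.3 V, ∠V_total = 126.0°.

V_total = 362.3∠126.0° V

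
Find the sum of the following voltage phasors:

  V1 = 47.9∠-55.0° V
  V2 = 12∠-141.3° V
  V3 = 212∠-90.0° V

Step 1 — Convert each phasor to rectangular form:
  V1 = 47.9·(cos(-55.0°) + j·sin(-55.0°)) = 27.47 - j39.24 V
  V2 = 12·(cos(-141.3°) + j·sin(-141.3°)) = -9.365 - j7.503 V
  V3 = 212·(cos(-90.0°) + j·sin(-90.0°)) = 0 - j212 V
Step 2 — Sum components: V_total = 18.11 - j258.7 V.
Step 3 — Convert to polar: |V_total| = 259.4 V, ∠V_total = -86.0°.

V_total = 259.4∠-86.0° V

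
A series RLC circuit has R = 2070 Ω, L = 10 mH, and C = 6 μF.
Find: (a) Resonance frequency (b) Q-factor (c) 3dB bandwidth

Step 1 — Resonance: ω₀ = 1/√(LC) = 1/√(0.01·6e-06) = 4082 rad/s.
Step 2 — f₀ = ω₀/(2π) = 649.7 Hz.
Step 3 — Series Q: Q = ω₀L/R = 4082·0.01/2070 = 0.01972.
Step 4 — Bandwidth: Δω = ω₀/Q = 2.07e+05 rad/s; BW = Δω/(2π) = 3.295e+04 Hz.

(a) f₀ = 649.7 Hz  (b) Q = 0.01972  (c) BW = 3.295e+04 Hz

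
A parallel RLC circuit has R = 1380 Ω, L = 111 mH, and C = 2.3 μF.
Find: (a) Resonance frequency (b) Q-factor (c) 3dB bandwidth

Step 1 — Resonance: ω₀ = 1/√(LC) = 1/√(0.111·2.3e-06) = 1979 rad/s.
Step 2 — f₀ = ω₀/(2π) = 315 Hz.
Step 3 — Parallel Q: Q = R/(ω₀L) = 1380/(1979·0.111) = 6.282.
Step 4 — Bandwidth: Δω = ω₀/Q = 315.1 rad/s; BW = Δω/(2π) = 50.14 Hz.

(a) f₀ = 315 Hz  (b) Q = 6.282  (c) BW = 50.14 Hz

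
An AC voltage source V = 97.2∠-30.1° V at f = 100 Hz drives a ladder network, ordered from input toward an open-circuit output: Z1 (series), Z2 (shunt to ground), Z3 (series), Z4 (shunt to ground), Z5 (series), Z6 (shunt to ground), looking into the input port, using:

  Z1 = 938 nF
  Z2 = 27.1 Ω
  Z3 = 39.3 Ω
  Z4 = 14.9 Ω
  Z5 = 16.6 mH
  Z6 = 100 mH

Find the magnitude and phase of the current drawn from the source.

Step 1 — Angular frequency: ω = 2π·f = 2π·100 = 628.3 rad/s.
Step 2 — Component impedances:
  Z1: Z = 1/(jωC) = -j/(ω·C) = 0 - j1697 Ω
  Z2: Z = R = 27.1 Ω
  Z3: Z = R = 39.3 Ω
  Z4: Z = R = 14.9 Ω
  Z5: Z = jωL = j·628.3·0.0166 = 0 + j10.43 Ω
  Z6: Z = jωL = j·628.3·0.1 = 0 + j62.83 Ω
Step 3 — Ladder network (open output): work backward from the far end, alternating series and parallel combinations. Z_in = 18.01 - j1696 Ω = 1697∠-89.4° Ω.
Step 4 — Source phasor: V = 97.2∠-30.1° V = 84.09 - j48.75 V.
Step 5 — Ohm's law: I = V / Z_total = (84.09 - j48.75) / (18.01 - j1696) = 0.02926 + j0.04926 A.
Step 6 — Convert to polar: |I| = 0.05729 A, ∠I = 59.3°.

I = 0.05729∠59.3° A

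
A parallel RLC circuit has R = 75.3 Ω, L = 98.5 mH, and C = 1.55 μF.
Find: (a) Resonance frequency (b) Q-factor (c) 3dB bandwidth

Step 1 — Resonance: ω₀ = 1/√(LC) = 1/√(0.0985·1.55e-06) = 2559 rad/s.
Step 2 — f₀ = ω₀/(2π) = 407.3 Hz.
Step 3 — Parallel Q: Q = R/(ω₀L) = 75.3/(2559·0.0985) = 0.2987.
Step 4 — Bandwidth: Δω = ω₀/Q = 8568 rad/s; BW = Δω/(2π) = 1364 Hz.

(a) f₀ = 407.3 Hz  (b) Q = 0.2987  (c) BW = 1364 Hz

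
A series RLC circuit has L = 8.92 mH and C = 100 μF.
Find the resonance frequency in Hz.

Step 1 — Resonance condition Im(Z)=0 gives ω₀ = 1/√(LC).
Step 2 — ω₀ = 1/√(0.00892·0.0001) = 1059 rad/s.
Step 3 — f₀ = ω₀/(2π) = 168.5 Hz.

f₀ = 168.5 Hz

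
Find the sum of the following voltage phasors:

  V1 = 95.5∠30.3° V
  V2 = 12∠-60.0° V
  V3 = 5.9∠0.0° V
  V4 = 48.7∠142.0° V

Step 1 — Convert each phasor to rectangular form:
  V1 = 95.5·(cos(30.3°) + j·sin(30.3°)) = 82.45 + j48.18 V
  V2 = 12·(cos(-60.0°) + j·sin(-60.0°)) = 6 - j10.39 V
  V3 = 5.9·(cos(0.0°) + j·sin(0.0°)) = 5.9 V
  V4 = 48.7·(cos(142.0°) + j·sin(142.0°)) = -38.38 + j29.98 V
Step 2 — Sum components: V_total = 55.98 + j67.77 V.
Step 3 — Convert to polar: |V_total| = 87.9 V, ∠V_total = 50.4°.

V_total = 87.9∠50.4° V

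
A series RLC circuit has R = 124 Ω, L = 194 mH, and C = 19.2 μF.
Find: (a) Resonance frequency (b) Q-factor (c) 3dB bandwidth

Step 1 — Resonance condition Im(Z)=0 gives ω₀ = 1/√(LC).
Step 2 — ω₀ = 1/√(0.194·1.92e-05) = 518.1 rad/s.
Step 3 — f₀ = ω₀/(2π) = 82.46 Hz.
Step 4 — Series Q: Q = ω₀L/R = 518.1·0.194/124 = 0.8106.
Step 5 — 3dB bandwidth: Δω = ω₀/Q = 639.2 rad/s; BW = Δω/(2π) = 101.7 Hz.

(a) f₀ = 82.46 Hz  (b) Q = 0.8106  (c) BW = 101.7 Hz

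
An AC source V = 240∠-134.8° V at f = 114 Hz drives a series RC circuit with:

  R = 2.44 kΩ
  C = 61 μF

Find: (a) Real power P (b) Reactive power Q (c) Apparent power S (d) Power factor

Step 1 — Angular frequency: ω = 2π·f = 2π·114 = 716.3 rad/s.
Step 2 — Component impedances:
  R: Z = R = 2440 Ω
  C: Z = 1/(jωC) = -j/(ω·C) = 0 - j22.89 Ω
Step 3 — Series combination: Z_total = R + C = 2440 - j22.89 Ω = 2440∠-0.5° Ω.
Step 4 — Source phasor: V = 240∠-134.8° V = -169.1 - j170.3 V.
Step 5 — Current: I = V / Z = -0.06865 - j0.07044 A = 0.09836∠-134.3° A.
Step 6 — Complex power: S = V·I* = 23.6 - j0.2214 VA.
Step 7 — Real power: P = Re(S) = 23.6 W.
Step 8 — Reactive power: Q = Im(S) = -0.2214 VAR.
Step 9 — Apparent power: |S| = 23.61 VA.
Step 10 — Power factor: PF = P/|S| = 1 (leading).

(a) P = 23.6 W  (b) Q = -0.2214 VAR  (c) S = 23.61 VA  (d) PF = 1 (leading)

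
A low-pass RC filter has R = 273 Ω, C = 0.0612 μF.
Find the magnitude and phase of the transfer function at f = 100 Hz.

Step 1 — Angular frequency: ω = 2π·100 = 628.3 rad/s.
Step 2 — Transfer function: H(jω) = 1/(1 + jωRC).
Step 3 — Denominator: 1 + jωRC = 1 + j·628.3·273·6.12e-08 = 1 + j0.0105.
Step 4 — H = 0.9999 - j0.0105.
Step 5 — Magnitude: |H| = 0.9999 (-0.0 dB); phase: φ = -0.6°.

|H| = 0.9999 (-0.0 dB), φ = -0.6°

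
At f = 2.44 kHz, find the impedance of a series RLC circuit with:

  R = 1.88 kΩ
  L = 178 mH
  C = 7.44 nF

Step 1 — Angular frequency: ω = 2π·f = 2π·2440 = 1.533e+04 rad/s.
Step 2 — Component impedances:
  R: Z = R = 1880 Ω
  L: Z = jωL = j·1.533e+04·0.178 = 0 + j2729 Ω
  C: Z = 1/(jωC) = -j/(ω·C) = 0 - j8767 Ω
Step 3 — Series combination: Z_total = R + L + C = 1880 - j6038 Ω = 6324∠-72.7° Ω.

Z = 1880 - j6038 Ω = 6324∠-72.7° Ω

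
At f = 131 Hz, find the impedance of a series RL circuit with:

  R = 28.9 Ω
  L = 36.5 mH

Step 1 — Angular frequency: ω = 2π·f = 2π·131 = 823.1 rad/s.
Step 2 — Component impedances:
  R: Z = R = 28.9 Ω
  L: Z = jωL = j·823.1·0.0365 = 0 + j30.04 Ω
Step 3 — Series combination: Z_total = R + L = 28.9 + j30.04 Ω = 41.69∠46.1° Ω.

Z = 28.9 + j30.04 Ω = 41.69∠46.1° Ω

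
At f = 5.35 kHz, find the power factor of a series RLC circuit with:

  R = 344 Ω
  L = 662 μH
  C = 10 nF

Step 1 — Angular frequency: ω = 2π·f = 2π·5350 = 3.362e+04 rad/s.
Step 2 — Component impedances:
  R: Z = R = 344 Ω
  L: Z = jωL = j·3.362e+04·0.000662 = 0 + j22.25 Ω
  C: Z = 1/(jωC) = -j/(ω·C) = 0 - j2975 Ω
Step 3 — Series combination: Z_total = R + L + C = 344 - j2953 Ω = 2973∠-83.4° Ω.
Step 4 — Power factor: PF = cos(φ) = Re(Z)/|Z| = 344/2973 = 0.1157.
Step 5 — Type: Im(Z) = -2953 ⇒ leading (phase φ = -83.4°).

PF = 0.1157 (leading, φ = -83.4°)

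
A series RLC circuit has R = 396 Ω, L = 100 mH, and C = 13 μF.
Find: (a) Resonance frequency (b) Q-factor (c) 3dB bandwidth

Step 1 — Resonance: ω₀ = 1/√(LC) = 1/√(0.1·1.3e-05) = 877.1 rad/s.
Step 2 — f₀ = ω₀/(2π) = 139.6 Hz.
Step 3 — Series Q: Q = ω₀L/R = 877.1·0.1/396 = 0.2215.
Step 4 — Bandwidth: Δω = ω₀/Q = 3960 rad/s; BW = Δω/(2π) = 630.3 Hz.

(a) f₀ = 139.6 Hz  (b) Q = 0.2215  (c) BW = 630.3 Hz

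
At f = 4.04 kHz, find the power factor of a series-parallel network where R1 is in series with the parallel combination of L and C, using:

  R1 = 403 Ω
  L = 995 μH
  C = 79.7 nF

Step 1 — Angular frequency: ω = 2π·f = 2π·4040 = 2.538e+04 rad/s.
Step 2 — Component impedances:
  R1: Z = R = 403 Ω
  L: Z = jωL = j·2.538e+04·0.000995 = 0 + j25.26 Ω
  C: Z = 1/(jωC) = -j/(ω·C) = 0 - j494.3 Ω
Step 3 — Parallel branch: L || C = 1/(1/L + 1/C) = 0 + j26.62 Ω.
Step 4 — Series with R1: Z_total = R1 + (L || C) = 403 + j26.62 Ω = 403.9∠3.8° Ω.
Step 5 — Power factor: PF = cos(φ) = Re(Z)/|Z| = 403/403.9 = 0.9978.
Step 6 — Type: Im(Z) = 26.62 ⇒ lagging (phase φ = 3.8°).

PF = 0.9978 (lagging, φ = 3.8°)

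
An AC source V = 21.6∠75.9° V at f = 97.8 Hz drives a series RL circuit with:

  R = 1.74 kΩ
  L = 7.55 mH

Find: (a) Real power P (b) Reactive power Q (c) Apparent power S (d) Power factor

Step 1 — Angular frequency: ω = 2π·f = 2π·97.8 = 614.5 rad/s.
Step 2 — Component impedances:
  R: Z = R = 1740 Ω
  L: Z = jωL = j·614.5·0.00755 = 0 + j4.639 Ω
Step 3 — Series combination: Z_total = R + L = 1740 + j4.639 Ω = 1740∠0.2° Ω.
Step 4 — Source phasor: V = 21.6∠75.9° V = 5.262 + j20.95 V.
Step 5 — Current: I = V / Z = 0.003056 + j0.01203 A = 0.01241∠75.7° A.
Step 6 — Complex power: S = V·I* = 0.2681 + j0.0007149 VA.
Step 7 — Real power: P = Re(S) = 0.2681 W.
Step 8 — Reactive power: Q = Im(S) = 0.0007149 VAR.
Step 9 — Apparent power: |S| = 0.2681 VA.
Step 10 — Power factor: PF = P/|S| = 1 (lagging).

(a) P = 0.2681 W  (b) Q = 0.0007149 VAR  (c) S = 0.2681 VA  (d) PF = 1 (lagging)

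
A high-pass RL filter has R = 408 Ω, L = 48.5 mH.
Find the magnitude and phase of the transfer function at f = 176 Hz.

Step 1 — Angular frequency: ω = 2π·176 = 1106 rad/s.
Step 2 — Transfer function: H(jω) = jωL/(R + jωL).
Step 3 — Numerator jωL = j·53.63; denominator R + jωL = 408 + j53.63.
Step 4 — H = 0.01699 + j0.1292.
Step 5 — Magnitude: |H| = 0.1303 (-17.7 dB); phase: φ = 82.5°.

|H| = 0.1303 (-17.7 dB), φ = 82.5°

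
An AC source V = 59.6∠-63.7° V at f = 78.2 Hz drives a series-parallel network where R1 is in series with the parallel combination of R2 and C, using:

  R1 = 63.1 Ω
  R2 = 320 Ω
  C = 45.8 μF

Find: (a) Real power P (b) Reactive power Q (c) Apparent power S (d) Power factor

Step 1 — Angular frequency: ω = 2π·f = 2π·78.2 = 491.3 rad/s.
Step 2 — Component impedances:
  R1: Z = R = 63.1 Ω
  R2: Z = R = 320 Ω
  C: Z = 1/(jωC) = -j/(ω·C) = 0 - j44.44 Ω
Step 3 — Parallel branch: R2 || C = 1/(1/R2 + 1/C) = 6.054 - j43.6 Ω.
Step 4 — Series with R1: Z_total = R1 + (R2 || C) = 69.15 - j43.6 Ω = 81.75∠-32.2° Ω.
Step 5 — Source phasor: V = 59.6∠-63.7° V = 26.41 - j53.43 V.
Step 6 — Current: I = V / Z = 0.6218 - j0.3806 A = 0.7291∠-31.5° A.
Step 7 — Complex power: S = V·I* = 36.76 - j23.17 VA.
Step 8 — Real power: P = Re(S) = 36.76 W.
Step 9 — Reactive power: Q = Im(S) = -23.17 VAR.
Step 10 — Apparent power: |S| = 43.45 VA.
Step 11 — Power factor: PF = P/|S| = 0.8459 (leading).

(a) P = 36.76 W  (b) Q = -23.17 VAR  (c) S = 43.45 VA  (d) PF = 0.8459 (leading)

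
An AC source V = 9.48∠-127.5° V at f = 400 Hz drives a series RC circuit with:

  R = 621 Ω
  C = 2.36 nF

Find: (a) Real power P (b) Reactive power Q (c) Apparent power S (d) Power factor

Step 1 — Angular frequency: ω = 2π·f = 2π·400 = 2513 rad/s.
Step 2 — Component impedances:
  R: Z = R = 621 Ω
  C: Z = 1/(jωC) = -j/(ω·C) = 0 - j1.686e+05 Ω
Step 3 — Series combination: Z_total = R + C = 621 - j1.686e+05 Ω = 1.686e+05∠-89.8° Ω.
Step 4 — Source phasor: V = 9.48∠-127.5° V = -5.771 - j7.521 V.
Step 5 — Current: I = V / Z = 4.448e-05 - j3.439e-05 A = 5.623e-05∠-37.7° A.
Step 6 — Complex power: S = V·I* = 1.963e-06 - j0.000533 VA.
Step 7 — Real power: P = Re(S) = 1.963e-06 W.
Step 8 — Reactive power: Q = Im(S) = -0.000533 VAR.
Step 9 — Apparent power: |S| = 0.000533 VA.
Step 10 — Power factor: PF = P/|S| = 0.003683 (leading).

(a) P = 1.963e-06 W  (b) Q = -0.000533 VAR  (c) S = 0.000533 VA  (d) PF = 0.003683 (leading)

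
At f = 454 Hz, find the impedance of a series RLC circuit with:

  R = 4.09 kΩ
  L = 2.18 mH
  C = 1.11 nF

Step 1 — Angular frequency: ω = 2π·f = 2π·454 = 2853 rad/s.
Step 2 — Component impedances:
  R: Z = R = 4090 Ω
  L: Z = jωL = j·2853·0.00218 = 0 + j6.219 Ω
  C: Z = 1/(jωC) = -j/(ω·C) = 0 - j3.158e+05 Ω
Step 3 — Series combination: Z_total = R + L + C = 4090 - j3.158e+05 Ω = 3.158e+05∠-89.3° Ω.

Z = 4090 - j3.158e+05 Ω = 3.158e+05∠-89.3° Ω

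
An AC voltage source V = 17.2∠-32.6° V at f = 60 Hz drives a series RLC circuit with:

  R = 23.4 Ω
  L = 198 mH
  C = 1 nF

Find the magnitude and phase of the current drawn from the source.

Step 1 — Angular frequency: ω = 2π·f = 2π·60 = 377 rad/s.
Step 2 — Component impedances:
  R: Z = R = 23.4 Ω
  L: Z = jωL = j·377·0.198 = 0 + j74.64 Ω
  C: Z = 1/(jωC) = -j/(ω·C) = 0 - j2.653e+06 Ω
Step 3 — Series combination: Z_total = R + L + C = 23.4 - j2.653e+06 Ω = 2.653e+06∠-90.0° Ω.
Step 4 — Source phasor: V = 17.2∠-32.6° V = 14.49 - j9.267 V.
Step 5 — Ohm's law: I = V / Z_total = (14.49 - j9.267) / (23.4 - j2.653e+06) = 3.494e-06 + j5.463e-06 A.
Step 6 — Convert to polar: |I| = 6.484e-06 A, ∠I = 57.4°.

I = 6.484e-06∠57.4° A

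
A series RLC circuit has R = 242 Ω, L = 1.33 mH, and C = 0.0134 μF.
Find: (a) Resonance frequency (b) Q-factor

Step 1 — Resonance condition Im(Z)=0 gives ω₀ = 1/√(LC).
Step 2 — ω₀ = 1/√(0.00133·1.34e-08) = 2.369e+05 rad/s.
Step 3 — f₀ = ω₀/(2π) = 3.77e+04 Hz.
Step 4 — Series Q: Q = ω₀L/R = 2.369e+05·0.00133/242 = 1.302.

(a) f₀ = 3.77e+04 Hz  (b) Q = 1.302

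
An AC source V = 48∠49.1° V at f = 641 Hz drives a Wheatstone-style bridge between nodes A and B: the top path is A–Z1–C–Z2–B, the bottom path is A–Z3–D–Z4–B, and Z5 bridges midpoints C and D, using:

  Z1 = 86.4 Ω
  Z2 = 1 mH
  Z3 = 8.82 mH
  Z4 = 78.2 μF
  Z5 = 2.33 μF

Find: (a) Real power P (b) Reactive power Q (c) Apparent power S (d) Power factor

Step 1 — Angular frequency: ω = 2π·f = 2π·641 = 4028 rad/s.
Step 2 — Component impedances:
  Z1: Z = R = 86.4 Ω
  Z2: Z = jωL = j·4028·0.001 = 0 + j4.028 Ω
  Z3: Z = jωL = j·4028·0.00882 = 0 + j35.52 Ω
  Z4: Z = 1/(jωC) = -j/(ω·C) = 0 - j3.175 Ω
  Z5: Z = 1/(jωC) = -j/(ω·C) = 0 - j106.6 Ω
Step 3 — Bridge requires nodal analysis (the Z5 bridge couples midpoints C and D, so the two paths cannot be reduced to a simple series/parallel combination). Setting node B to ground and injecting 1 A at node A, the 3-node admittance system at A, C, D solves to V_A = Z_AB = 10.27 + j28.12 Ω = 29.94∠69.9° Ω.
Step 4 — Source phasor: V = 48∠49.1° V = 31.43 + j36.28 V.
Step 5 — Current: I = V / Z = 1.499 - j0.5703 A = 1.603∠-20.8° A.
Step 6 — Complex power: S = V·I* = 26.41 + j72.29 VA.
Step 7 — Real power: P = Re(S) = 26.41 W.
Step 8 — Reactive power: Q = Im(S) = 72.29 VAR.
Step 9 — Apparent power: |S| = 76.97 VA.
Step 10 — Power factor: PF = P/|S| = 0.3431 (lagging).

(a) P = 26.41 W  (b) Q = 72.29 VAR  (c) S = 76.97 VA  (d) PF = 0.3431 (lagging)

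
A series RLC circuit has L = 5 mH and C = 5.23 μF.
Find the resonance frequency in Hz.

Step 1 — Resonance condition Im(Z)=0 gives ω₀ = 1/√(LC).
Step 2 — ω₀ = 1/√(0.005·5.23e-06) = 6184 rad/s.
Step 3 — f₀ = ω₀/(2π) = 984.2 Hz.

f₀ = 984.2 Hz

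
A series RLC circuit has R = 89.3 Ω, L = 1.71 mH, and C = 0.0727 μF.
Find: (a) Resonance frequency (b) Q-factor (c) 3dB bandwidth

Step 1 — Resonance: ω₀ = 1/√(LC) = 1/√(0.00171·7.27e-08) = 8.969e+04 rad/s.
Step 2 — f₀ = ω₀/(2π) = 1.427e+04 Hz.
Step 3 — Series Q: Q = ω₀L/R = 8.969e+04·0.00171/89.3 = 1.717.
Step 4 — Bandwidth: Δω = ω₀/Q = 5.222e+04 rad/s; BW = Δω/(2π) = 8311 Hz.

(a) f₀ = 1.427e+04 Hz  (b) Q = 1.717  (c) BW = 8311 Hz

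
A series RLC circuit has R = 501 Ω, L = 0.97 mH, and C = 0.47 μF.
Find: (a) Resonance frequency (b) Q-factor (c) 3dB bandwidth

Step 1 — Resonance: ω₀ = 1/√(LC) = 1/√(0.00097·4.7e-07) = 4.683e+04 rad/s.
Step 2 — f₀ = ω₀/(2π) = 7454 Hz.
Step 3 — Series Q: Q = ω₀L/R = 4.683e+04·0.00097/501 = 0.09068.
Step 4 — Bandwidth: Δω = ω₀/Q = 5.165e+05 rad/s; BW = Δω/(2π) = 8.22e+04 Hz.

(a) f₀ = 7454 Hz  (b) Q = 0.09068  (c) BW = 8.22e+04 Hz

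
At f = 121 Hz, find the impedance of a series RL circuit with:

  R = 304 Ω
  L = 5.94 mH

Step 1 — Angular frequency: ω = 2π·f = 2π·121 = 760.3 rad/s.
Step 2 — Component impedances:
  R: Z = R = 304 Ω
  L: Z = jωL = j·760.3·0.00594 = 0 + j4.516 Ω
Step 3 — Series combination: Z_total = R + L = 304 + j4.516 Ω = 304∠0.9° Ω.

Z = 304 + j4.516 Ω = 304∠0.9° Ω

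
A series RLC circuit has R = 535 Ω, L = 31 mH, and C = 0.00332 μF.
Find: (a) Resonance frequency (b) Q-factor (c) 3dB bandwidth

Step 1 — Resonance: ω₀ = 1/√(LC) = 1/√(0.031·3.32e-09) = 9.857e+04 rad/s.
Step 2 — f₀ = ω₀/(2π) = 1.569e+04 Hz.
Step 3 — Series Q: Q = ω₀L/R = 9.857e+04·0.031/535 = 5.712.
Step 4 — Bandwidth: Δω = ω₀/Q = 1.726e+04 rad/s; BW = Δω/(2π) = 2747 Hz.

(a) f₀ = 1.569e+04 Hz  (b) Q = 5.712  (c) BW = 2747 Hz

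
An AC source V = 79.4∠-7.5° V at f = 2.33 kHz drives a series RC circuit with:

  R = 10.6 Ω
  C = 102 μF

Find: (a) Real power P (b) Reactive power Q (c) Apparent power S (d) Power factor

Step 1 — Angular frequency: ω = 2π·f = 2π·2330 = 1.464e+04 rad/s.
Step 2 — Component impedances:
  R: Z = R = 10.6 Ω
  C: Z = 1/(jωC) = -j/(ω·C) = 0 - j0.6697 Ω
Step 3 — Series combination: Z_total = R + C = 10.6 - j0.6697 Ω = 10.62∠-3.6° Ω.
Step 4 — Source phasor: V = 79.4∠-7.5° V = 78.72 - j10.36 V.
Step 5 — Current: I = V / Z = 7.458 - j0.5065 A = 7.476∠-3.9° A.
Step 6 — Complex power: S = V·I* = 592.4 - j37.43 VA.
Step 7 — Real power: P = Re(S) = 592.4 W.
Step 8 — Reactive power: Q = Im(S) = -37.43 VAR.
Step 9 — Apparent power: |S| = 593.6 VA.
Step 10 — Power factor: PF = P/|S| = 0.998 (leading).

(a) P = 592.4 W  (b) Q = -37.43 VAR  (c) S = 593.6 VA  (d) PF = 0.998 (leading)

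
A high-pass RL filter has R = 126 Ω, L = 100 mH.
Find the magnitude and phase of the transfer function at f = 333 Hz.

Step 1 — Angular frequency: ω = 2π·333 = 2092 rad/s.
Step 2 — Transfer function: H(jω) = jωL/(R + jωL).
Step 3 — Numerator jωL = j·209.2; denominator R + jωL = 126 + j209.2.
Step 4 — H = 0.7339 + j0.4419.
Step 5 — Magnitude: |H| = 0.8567 (-1.3 dB); phase: φ = 31.1°.

|H| = 0.8567 (-1.3 dB), φ = 31.1°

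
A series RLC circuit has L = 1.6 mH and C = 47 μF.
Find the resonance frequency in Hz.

Step 1 — Resonance condition Im(Z)=0 gives ω₀ = 1/√(LC).
Step 2 — ω₀ = 1/√(0.0016·4.7e-05) = 3647 rad/s.
Step 3 — f₀ = ω₀/(2π) = 580.4 Hz.

f₀ = 580.4 Hz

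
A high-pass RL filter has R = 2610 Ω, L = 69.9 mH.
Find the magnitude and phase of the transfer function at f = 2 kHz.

Step 1 — Angular frequency: ω = 2π·2000 = 1.257e+04 rad/s.
Step 2 — Transfer function: H(jω) = jωL/(R + jωL).
Step 3 — Numerator jωL = j·878.4; denominator R + jωL = 2610 + j878.4.
Step 4 — H = 0.1017 + j0.3023.
Step 5 — Magnitude: |H| = 0.319 (-9.9 dB); phase: φ = 71.4°.

|H| = 0.319 (-9.9 dB), φ = 71.4°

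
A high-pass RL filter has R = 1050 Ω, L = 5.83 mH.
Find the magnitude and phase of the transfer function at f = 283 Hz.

Step 1 — Angular frequency: ω = 2π·283 = 1778 rad/s.
Step 2 — Transfer function: H(jω) = jωL/(R + jωL).
Step 3 — Numerator jωL = j·10.37; denominator R + jωL = 1050 + j10.37.
Step 4 — H = 9.747e-05 + j0.009872.
Step 5 — Magnitude: |H| = 0.009872 (-40.1 dB); phase: φ = 89.4°.

|H| = 0.009872 (-40.1 dB), φ = 89.4°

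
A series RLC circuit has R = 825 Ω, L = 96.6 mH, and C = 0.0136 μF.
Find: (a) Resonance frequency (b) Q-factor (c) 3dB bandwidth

Step 1 — Resonance: ω₀ = 1/√(LC) = 1/√(0.0966·1.36e-08) = 2.759e+04 rad/s.
Step 2 — f₀ = ω₀/(2π) = 4391 Hz.
Step 3 — Series Q: Q = ω₀L/R = 2.759e+04·0.0966/825 = 3.23.
Step 4 — Bandwidth: Δω = ω₀/Q = 8540 rad/s; BW = Δω/(2π) = 1359 Hz.

(a) f₀ = 4391 Hz  (b) Q = 3.23  (c) BW = 1359 Hz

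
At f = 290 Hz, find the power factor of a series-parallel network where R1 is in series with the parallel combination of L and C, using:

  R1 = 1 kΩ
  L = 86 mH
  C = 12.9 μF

Step 1 — Angular frequency: ω = 2π·f = 2π·290 = 1822 rad/s.
Step 2 — Component impedances:
  R1: Z = R = 1000 Ω
  L: Z = jωL = j·1822·0.086 = 0 + j156.7 Ω
  C: Z = 1/(jωC) = -j/(ω·C) = 0 - j42.54 Ω
Step 3 — Parallel branch: L || C = 1/(1/L + 1/C) = 0 - j58.4 Ω.
Step 4 — Series with R1: Z_total = R1 + (L || C) = 1000 - j58.4 Ω = 1002∠-3.3° Ω.
Step 5 — Power factor: PF = cos(φ) = Re(Z)/|Z| = 1000/1001.7 = 0.9983.
Step 6 — Type: Im(Z) = -58.4 ⇒ leading (phase φ = -3.3°).

PF = 0.9983 (leading, φ = -3.3°)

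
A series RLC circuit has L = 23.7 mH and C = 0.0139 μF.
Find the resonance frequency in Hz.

Step 1 — Resonance condition Im(Z)=0 gives ω₀ = 1/√(LC).
Step 2 — ω₀ = 1/√(0.0237·1.39e-08) = 5.51e+04 rad/s.
Step 3 — f₀ = ω₀/(2π) = 8769 Hz.

f₀ = 8769 Hz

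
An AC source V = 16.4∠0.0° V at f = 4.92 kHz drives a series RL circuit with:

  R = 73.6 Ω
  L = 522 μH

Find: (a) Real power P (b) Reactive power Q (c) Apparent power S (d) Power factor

Step 1 — Angular frequency: ω = 2π·f = 2π·4920 = 3.091e+04 rad/s.
Step 2 — Component impedances:
  R: Z = R = 73.6 Ω
  L: Z = jωL = j·3.091e+04·0.000522 = 0 + j16.14 Ω
Step 3 — Series combination: Z_total = R + L = 73.6 + j16.14 Ω = 75.35∠12.4° Ω.
Step 4 — Source phasor: V = 16.4∠0.0° V = 16.4 V.
Step 5 — Current: I = V / Z = 0.2126 - j0.04661 A = 0.2177∠-12.4° A.
Step 6 — Complex power: S = V·I* = 3.487 + j0.7645 VA.
Step 7 — Real power: P = Re(S) = 3.487 W.
Step 8 — Reactive power: Q = Im(S) = 0.7645 VAR.
Step 9 — Apparent power: |S| = 3.57 VA.
Step 10 — Power factor: PF = P/|S| = 0.9768 (lagging).

(a) P = 3.487 W  (b) Q = 0.7645 VAR  (c) S = 3.57 VA  (d) PF = 0.9768 (lagging)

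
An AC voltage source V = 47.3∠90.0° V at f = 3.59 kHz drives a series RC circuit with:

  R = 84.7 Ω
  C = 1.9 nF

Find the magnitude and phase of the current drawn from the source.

Step 1 — Angular frequency: ω = 2π·f = 2π·3590 = 2.256e+04 rad/s.
Step 2 — Component impedances:
  R: Z = R = 84.7 Ω
  C: Z = 1/(jωC) = -j/(ω·C) = 0 - j2.333e+04 Ω
Step 3 — Series combination: Z_total = R + C = 84.7 - j2.333e+04 Ω = 2.333e+04∠-89.8° Ω.
Step 4 — Source phasor: V = 47.3∠90.0° V = 0 + j47.3 V.
Step 5 — Ohm's law: I = V / Z_total = (0 + j47.3) / (84.7 - j2.333e+04) = -0.002027 + j7.359e-06 A.
Step 6 — Convert to polar: |I| = 0.002027 A, ∠I = 179.8°.

I = 0.002027∠179.8° A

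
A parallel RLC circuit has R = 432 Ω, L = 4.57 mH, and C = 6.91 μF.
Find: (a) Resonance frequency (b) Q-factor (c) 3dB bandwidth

Step 1 — Resonance: ω₀ = 1/√(LC) = 1/√(0.00457·6.91e-06) = 5627 rad/s.
Step 2 — f₀ = ω₀/(2π) = 895.6 Hz.
Step 3 — Parallel Q: Q = R/(ω₀L) = 432/(5627·0.00457) = 16.8.
Step 4 — Bandwidth: Δω = ω₀/Q = 335 rad/s; BW = Δω/(2π) = 53.32 Hz.

(a) f₀ = 895.6 Hz  (b) Q = 16.8  (c) BW = 53.32 Hz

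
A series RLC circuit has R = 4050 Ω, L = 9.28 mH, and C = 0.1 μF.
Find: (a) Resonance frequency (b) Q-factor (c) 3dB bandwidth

Step 1 — Resonance: ω₀ = 1/√(LC) = 1/√(0.00928·1e-07) = 3.283e+04 rad/s.
Step 2 — f₀ = ω₀/(2π) = 5225 Hz.
Step 3 — Series Q: Q = ω₀L/R = 3.283e+04·0.00928/4050 = 0.07522.
Step 4 — Bandwidth: Δω = ω₀/Q = 4.364e+05 rad/s; BW = Δω/(2π) = 6.946e+04 Hz.

(a) f₀ = 5225 Hz  (b) Q = 0.07522  (c) BW = 6.946e+04 Hz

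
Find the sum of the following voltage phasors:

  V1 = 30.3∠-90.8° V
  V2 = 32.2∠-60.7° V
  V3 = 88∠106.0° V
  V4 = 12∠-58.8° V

Step 1 — Convert each phasor to rectangular form:
  V1 = 30.3·(cos(-90.8°) + j·sin(-90.8°)) = -0.4231 - j30.3 V
  V2 = 32.2·(cos(-60.7°) + j·sin(-60.7°)) = 15.76 - j28.08 V
  V3 = 88·(cos(106.0°) + j·sin(106.0°)) = -24.26 + j84.59 V
  V4 = 12·(cos(-58.8°) + j·sin(-58.8°)) = 6.216 - j10.26 V
Step 2 — Sum components: V_total = -2.705 + j15.95 V.
Step 3 — Convert to polar: |V_total| = 16.18 V, ∠V_total = 99.6°.

V_total = 16.18∠99.6° V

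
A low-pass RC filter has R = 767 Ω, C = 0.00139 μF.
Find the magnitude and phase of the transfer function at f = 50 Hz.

Step 1 — Angular frequency: ω = 2π·50 = 314.2 rad/s.
Step 2 — Transfer function: H(jω) = 1/(1 + jωRC).
Step 3 — Denominator: 1 + jωRC = 1 + j·314.2·767·1.39e-09 = 1 + j0.0003349.
Step 4 — H = 1 - j0.0003349.
Step 5 — Magnitude: |H| = 1 (-0.0 dB); phase: φ = -0.0°.

|H| = 1 (-0.0 dB), φ = -0.0°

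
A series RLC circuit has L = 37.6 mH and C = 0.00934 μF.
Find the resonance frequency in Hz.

Step 1 — Resonance condition Im(Z)=0 gives ω₀ = 1/√(LC).
Step 2 — ω₀ = 1/√(0.0376·9.34e-09) = 5.336e+04 rad/s.
Step 3 — f₀ = ω₀/(2π) = 8493 Hz.

f₀ = 8493 Hz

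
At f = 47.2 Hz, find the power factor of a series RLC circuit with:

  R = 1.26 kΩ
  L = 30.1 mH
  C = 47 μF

Step 1 — Angular frequency: ω = 2π·f = 2π·47.2 = 296.6 rad/s.
Step 2 — Component impedances:
  R: Z = R = 1260 Ω
  L: Z = jωL = j·296.6·0.0301 = 0 + j8.927 Ω
  C: Z = 1/(jωC) = -j/(ω·C) = 0 - j71.74 Ω
Step 3 — Series combination: Z_total = R + L + C = 1260 - j62.82 Ω = 1262∠-2.9° Ω.
Step 4 — Power factor: PF = cos(φ) = Re(Z)/|Z| = 1260/1261.56 = 0.9988.
Step 5 — Type: Im(Z) = -62.82 ⇒ leading (phase φ = -2.9°).

PF = 0.9988 (leading, φ = -2.9°)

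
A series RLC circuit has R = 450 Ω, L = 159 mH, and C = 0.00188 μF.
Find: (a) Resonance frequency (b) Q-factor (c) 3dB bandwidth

Step 1 — Resonance: ω₀ = 1/√(LC) = 1/√(0.159·1.88e-09) = 5.784e+04 rad/s.
Step 2 — f₀ = ω₀/(2π) = 9205 Hz.
Step 3 — Series Q: Q = ω₀L/R = 5.784e+04·0.159/450 = 20.44.
Step 4 — Bandwidth: Δω = ω₀/Q = 2830 rad/s; BW = Δω/(2π) = 450.4 Hz.

(a) f₀ = 9205 Hz  (b) Q = 20.44  (c) BW = 450.4 Hz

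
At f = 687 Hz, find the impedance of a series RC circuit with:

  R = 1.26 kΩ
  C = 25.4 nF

Step 1 — Angular frequency: ω = 2π·f = 2π·687 = 4317 rad/s.
Step 2 — Component impedances:
  R: Z = R = 1260 Ω
  C: Z = 1/(jωC) = -j/(ω·C) = 0 - j9121 Ω
Step 3 — Series combination: Z_total = R + C = 1260 - j9121 Ω = 9207∠-82.1° Ω.

Z = 1260 - j9121 Ω = 9207∠-82.1° Ω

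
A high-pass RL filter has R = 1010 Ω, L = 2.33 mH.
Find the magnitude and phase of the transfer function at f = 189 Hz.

Step 1 — Angular frequency: ω = 2π·189 = 1188 rad/s.
Step 2 — Transfer function: H(jω) = jωL/(R + jωL).
Step 3 — Numerator jωL = j·2.767; denominator R + jωL = 1010 + j2.767.
Step 4 — H = 7.505e-06 + j0.00274.
Step 5 — Magnitude: |H| = 0.00274 (-51.2 dB); phase: φ = 89.8°.

|H| = 0.00274 (-51.2 dB), φ = 89.8°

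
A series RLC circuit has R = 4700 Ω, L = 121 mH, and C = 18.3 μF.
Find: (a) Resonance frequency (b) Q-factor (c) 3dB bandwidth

Step 1 — Resonance: ω₀ = 1/√(LC) = 1/√(0.121·1.83e-05) = 672 rad/s.
Step 2 — f₀ = ω₀/(2π) = 107 Hz.
Step 3 — Series Q: Q = ω₀L/R = 672·0.121/4700 = 0.0173.
Step 4 — Bandwidth: Δω = ω₀/Q = 3.884e+04 rad/s; BW = Δω/(2π) = 6182 Hz.

(a) f₀ = 107 Hz  (b) Q = 0.0173  (c) BW = 6182 Hz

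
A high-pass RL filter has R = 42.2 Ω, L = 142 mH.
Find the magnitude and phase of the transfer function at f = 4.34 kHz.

Step 1 — Angular frequency: ω = 2π·4340 = 2.727e+04 rad/s.
Step 2 — Transfer function: H(jω) = jωL/(R + jωL).
Step 3 — Numerator jωL = j·3872; denominator R + jωL = 42.2 + j3872.
Step 4 — H = 0.9999 + j0.0109.
Step 5 — Magnitude: |H| = 0.9999 (-0.0 dB); phase: φ = 0.6°.

|H| = 0.9999 (-0.0 dB), φ = 0.6°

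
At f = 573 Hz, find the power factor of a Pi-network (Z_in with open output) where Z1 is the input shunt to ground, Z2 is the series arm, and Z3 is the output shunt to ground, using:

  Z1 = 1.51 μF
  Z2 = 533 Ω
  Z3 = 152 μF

Step 1 — Angular frequency: ω = 2π·f = 2π·573 = 3600 rad/s.
Step 2 — Component impedances:
  Z1: Z = 1/(jωC) = -j/(ω·C) = 0 - j183.9 Ω
  Z2: Z = R = 533 Ω
  Z3: Z = 1/(jωC) = -j/(ω·C) = 0 - j1.827 Ω
Step 3 — With open output, the series arm Z2 and the output shunt Z3 appear in series to ground: Z2 + Z3 = 533 - j1.827 Ω.
Step 4 — Parallel with input shunt Z1: Z_in = Z1 || (Z2 + Z3) = 56.61 - j164.2 Ω = 173.7∠-71.0° Ω.
Step 5 — Power factor: PF = cos(φ) = Re(Z)/|Z| = 56.61/173.7 = 0.3259.
Step 6 — Type: Im(Z) = -164.2 ⇒ leading (phase φ = -71.0°).

PF = 0.3259 (leading, φ = -71.0°)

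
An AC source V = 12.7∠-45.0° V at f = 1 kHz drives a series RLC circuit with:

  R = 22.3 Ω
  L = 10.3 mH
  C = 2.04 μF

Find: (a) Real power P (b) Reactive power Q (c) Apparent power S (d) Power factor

Step 1 — Angular frequency: ω = 2π·f = 2π·1000 = 6283 rad/s.
Step 2 — Component impedances:
  R: Z = R = 22.3 Ω
  L: Z = jωL = j·6283·0.0103 = 0 + j64.72 Ω
  C: Z = 1/(jωC) = -j/(ω·C) = 0 - j78.02 Ω
Step 3 — Series combination: Z_total = R + L + C = 22.3 - j13.3 Ω = 25.97∠-30.8° Ω.
Step 4 — Source phasor: V = 12.7∠-45.0° V = 8.98 - j8.98 V.
Step 5 — Current: I = V / Z = 0.4742 - j0.1199 A = 0.4891∠-14.2° A.
Step 6 — Complex power: S = V·I* = 5.335 - j3.182 VA.
Step 7 — Real power: P = Re(S) = 5.335 W.
Step 8 — Reactive power: Q = Im(S) = -3.182 VAR.
Step 9 — Apparent power: |S| = 6.212 VA.
Step 10 — Power factor: PF = P/|S| = 0.8588 (leading).

(a) P = 5.335 W  (b) Q = -3.182 VAR  (c) S = 6.212 VA  (d) PF = 0.8588 (leading)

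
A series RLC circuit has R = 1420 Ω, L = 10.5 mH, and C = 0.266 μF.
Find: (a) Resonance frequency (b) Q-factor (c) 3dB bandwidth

Step 1 — Resonance condition Im(Z)=0 gives ω₀ = 1/√(LC).
Step 2 — ω₀ = 1/√(0.0105·2.66e-07) = 1.892e+04 rad/s.
Step 3 — f₀ = ω₀/(2π) = 3012 Hz.
Step 4 — Series Q: Q = ω₀L/R = 1.892e+04·0.0105/1420 = 0.1399.
Step 5 — 3dB bandwidth: Δω = ω₀/Q = 1.352e+05 rad/s; BW = Δω/(2π) = 2.152e+04 Hz.

(a) f₀ = 3012 Hz  (b) Q = 0.1399  (c) BW = 2.152e+04 Hz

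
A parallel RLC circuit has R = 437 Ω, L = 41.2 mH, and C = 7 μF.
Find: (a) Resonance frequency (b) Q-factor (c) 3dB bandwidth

Step 1 — Resonance: ω₀ = 1/√(LC) = 1/√(0.0412·7e-06) = 1862 rad/s.
Step 2 — f₀ = ω₀/(2π) = 296.4 Hz.
Step 3 — Parallel Q: Q = R/(ω₀L) = 437/(1862·0.0412) = 5.696.
Step 4 — Bandwidth: Δω = ω₀/Q = 326.9 rad/s; BW = Δω/(2π) = 52.03 Hz.

(a) f₀ = 296.4 Hz  (b) Q = 5.696  (c) BW = 52.03 Hz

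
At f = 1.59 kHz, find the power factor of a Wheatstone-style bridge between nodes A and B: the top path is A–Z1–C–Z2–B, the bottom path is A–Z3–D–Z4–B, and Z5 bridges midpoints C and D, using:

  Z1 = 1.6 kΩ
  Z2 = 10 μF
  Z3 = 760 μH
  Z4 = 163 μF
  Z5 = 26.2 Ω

Step 1 — Angular frequency: ω = 2π·f = 2π·1590 = 9990 rad/s.
Step 2 — Component impedances:
  Z1: Z = R = 1600 Ω
  Z2: Z = 1/(jωC) = -j/(ω·C) = 0 - j10.01 Ω
  Z3: Z = jωL = j·9990·0.00076 = 0 + j7.593 Ω
  Z4: Z = 1/(jωC) = -j/(ω·C) = 0 - j0.6141 Ω
  Z5: Z = R = 26.2 Ω
Step 3 — Bridge requires nodal analysis (the Z5 bridge couples midpoints C and D, so the two paths cannot be reduced to a simple series/parallel combination). Setting node B to ground and injecting 1 A at node A, the 3-node admittance system at A, C, D solves to V_A = Z_AB = 0.04346 + j6.982 Ω = 6.982∠89.6° Ω.
Step 4 — Power factor: PF = cos(φ) = Re(Z)/|Z| = 0.04346/6.982 = 0.006225.
Step 5 — Type: Im(Z) = 6.982 ⇒ lagging (phase φ = 89.6°).

PF = 0.006225 (lagging, φ = 89.6°)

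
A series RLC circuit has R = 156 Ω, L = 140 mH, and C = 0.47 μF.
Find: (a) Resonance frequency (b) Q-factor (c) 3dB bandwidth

Step 1 — Resonance condition Im(Z)=0 gives ω₀ = 1/√(LC).
Step 2 — ω₀ = 1/√(0.14·4.7e-07) = 3898 rad/s.
Step 3 — f₀ = ω₀/(2π) = 620.5 Hz.
Step 4 — Series Q: Q = ω₀L/R = 3898·0.14/156 = 3.499.
Step 5 — 3dB bandwidth: Δω = ω₀/Q = 1114 rad/s; BW = Δω/(2π) = 177.3 Hz.

(a) f₀ = 620.5 Hz  (b) Q = 3.499  (c) BW = 177.3 Hz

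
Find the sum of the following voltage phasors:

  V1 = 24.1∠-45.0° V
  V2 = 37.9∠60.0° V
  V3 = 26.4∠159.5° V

Step 1 — Convert each phasor to rectangular form:
  V1 = 24.1·(cos(-45.0°) + j·sin(-45.0°)) = 17.04 - j17.04 V
  V2 = 37.9·(cos(60.0°) + j·sin(60.0°)) = 18.95 + j32.82 V
  V3 = 26.4·(cos(159.5°) + j·sin(159.5°)) = -24.73 + j9.245 V
Step 2 — Sum components: V_total = 11.26 + j25.03 V.
Step 3 — Convert to polar: |V_total| = 27.44 V, ∠V_total = 65.8°.

V_total = 27.44∠65.8° V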